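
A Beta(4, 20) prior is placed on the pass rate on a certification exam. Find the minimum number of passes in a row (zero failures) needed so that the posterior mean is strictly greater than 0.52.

k = 18

After k passes and 0 failures the posterior is Beta(4+k, 20), with mean (4+k)/(4+20+k).
Set (4+k)/(24+k) > 0.52 and solve: k > (0.52·24 − 4)/(1 − 0.52) = 17.667.
The smallest integer exceeding 17.667 is 18, and checking k=18: (22)/(42) = 0.5238 > 0.52.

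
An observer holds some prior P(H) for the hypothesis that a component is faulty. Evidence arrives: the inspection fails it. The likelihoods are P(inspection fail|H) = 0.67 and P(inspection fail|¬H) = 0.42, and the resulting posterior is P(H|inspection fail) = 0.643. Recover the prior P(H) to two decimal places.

In odds form, posterior odds = prior odds × likelihood ratio, so prior odds = posterior odds ÷ LR.
Posterior odds = 0.643/(1−0.643) = 1.8011. LR = 0.67/0.42 = 1.5952.
Prior odds = 1.8011/1.5952 = 1.1291, so P(H) = 1.1291/(1+1.1291) ≈ 0.53.

P(H) = 0.53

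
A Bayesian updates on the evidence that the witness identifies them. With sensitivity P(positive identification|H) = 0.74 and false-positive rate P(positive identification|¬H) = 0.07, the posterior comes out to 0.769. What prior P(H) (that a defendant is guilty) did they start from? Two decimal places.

P(H) = 0.24

In odds form, posterior odds = prior odds × likelihood ratio, so prior odds = posterior odds ÷ LR.
Posterior odds = 0.769/(1−0.769) = 3.3290. LR = 0.74/0.07 = 10.5714.
Prior odds = 3.3290/10.5714 = 0.3149, so P(H) = 0.3149/(1+0.3149) ≈ 0.24.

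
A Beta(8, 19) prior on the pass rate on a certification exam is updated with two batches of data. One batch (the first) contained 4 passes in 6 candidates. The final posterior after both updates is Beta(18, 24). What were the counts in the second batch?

6 passes and 3 failures

Because Beta–binomial updating is additive in the counts, the combined data contributed (α_post−α_prior, β_post−β_prior) successes and failures.
Total across both batches: 18−8=10 passes, 24−19=5 failures.
Subtract the first batch: 10−4=6 passes and 5−2=3 failures.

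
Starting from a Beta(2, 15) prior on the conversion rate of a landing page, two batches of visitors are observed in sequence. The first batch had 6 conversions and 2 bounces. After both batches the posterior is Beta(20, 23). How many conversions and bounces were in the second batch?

Because Beta–binomial updating is additive in the counts, the combined data contributed (α_post−α_prior, β_post−β_prior) successes and failures.
Total across both batches: 20−2=18 conversions, 23−15=8 bounces.
Subtract the first batch: 18−6=12 conversions and 8−2=6 bounces.

12 conversions and 6 bounces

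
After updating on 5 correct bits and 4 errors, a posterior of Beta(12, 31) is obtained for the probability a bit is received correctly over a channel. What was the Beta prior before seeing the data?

Under Beta–binomial conjugacy the posterior parameters are (α+s, β+f).
So α = 12 − 5 = 7 and β = 31 − 4 = 27.

Beta(7, 27)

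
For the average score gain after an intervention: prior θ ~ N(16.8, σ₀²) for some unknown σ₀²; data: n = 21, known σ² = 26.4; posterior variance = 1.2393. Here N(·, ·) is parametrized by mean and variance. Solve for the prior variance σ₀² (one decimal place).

Posterior precision equals prior precision plus data precision: 1/σ_n² = 1/σ₀² + n/σ².
So 1/σ₀² = 1/1.2393 − 21/26.4 = 0.806907 − 0.795455 = 0.011452.
Hence σ₀² = 1/0.011452 ≈ 87.3.

σ₀² = 87.3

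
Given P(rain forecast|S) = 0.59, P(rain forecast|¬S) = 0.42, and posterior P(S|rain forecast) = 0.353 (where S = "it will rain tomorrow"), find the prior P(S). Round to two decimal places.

P(S) = 0.28

In odds form, posterior odds = prior odds × likelihood ratio, so prior odds = posterior odds ÷ LR.
Posterior odds = 0.353/(1−0.353) = 0.5456. LR = 0.59/0.42 = 1.4048.
Prior odds = 0.5456/1.4048 = 0.3884, so P(S) = 0.3884/(1+0.3884) ≈ 0.28.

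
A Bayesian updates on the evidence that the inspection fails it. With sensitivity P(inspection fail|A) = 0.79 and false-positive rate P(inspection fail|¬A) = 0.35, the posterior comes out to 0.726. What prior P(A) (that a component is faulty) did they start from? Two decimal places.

Bayes' rule in odds form gives O(A|E) = O(A)·[P(E|A)/P(E|¬A)], hence O(A) = O(A|E)/LR.
Posterior odds = 0.726/(1−0.726) = 2.6496. LR = 0.79/0.35 = 2.2571.
Prior odds = 2.6496/2.2571 = 1.1739, so P(A) = 1.1739/(1+1.1739) ≈ 0.54.

P(A) = 0.54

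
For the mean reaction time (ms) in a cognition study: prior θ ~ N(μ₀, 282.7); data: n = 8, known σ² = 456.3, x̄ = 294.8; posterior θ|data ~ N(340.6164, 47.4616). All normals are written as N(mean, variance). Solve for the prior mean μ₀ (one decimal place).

μ₀ = 567.7

The posterior mean is a precision-weighted average: μ_n = (τ₀μ₀ + τ_data·x̄)/(τ₀+τ_data), with τ₀=1/σ₀² and τ_data=n/σ².
Here τ₀ = 1/282.7 = 0.003537 and τ_data = 8/456.3 = 0.017532, so τ_n = 0.021069.
Rearranging for μ₀: μ₀ = (μ_n·τ_n − τ_data·x̄)/τ₀ = (340.6164·0.021069 − 0.017532·294.8) / 0.003537 = 2.008013/0.003537 ≈ 567.7.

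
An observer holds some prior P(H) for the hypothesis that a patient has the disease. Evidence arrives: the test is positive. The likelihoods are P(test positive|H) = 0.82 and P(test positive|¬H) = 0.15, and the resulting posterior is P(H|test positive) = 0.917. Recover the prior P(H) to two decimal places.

P(H) = 0.67

In odds form, posterior odds = prior odds × likelihood ratio, so prior odds = posterior odds ÷ LR.
Posterior odds = 0.917/(1−0.917) = 11.0482. LR = 0.82/0.15 = 5.4667.
Prior odds = 11.0482/5.4667 = 2.0210, so P(H) = 2.0210/(1+2.0210) ≈ 0.67.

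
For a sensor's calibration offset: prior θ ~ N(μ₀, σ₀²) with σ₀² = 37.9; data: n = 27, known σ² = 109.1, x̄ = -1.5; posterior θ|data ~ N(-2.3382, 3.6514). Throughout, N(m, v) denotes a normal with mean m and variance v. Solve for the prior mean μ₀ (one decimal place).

The posterior mean is a precision-weighted average: μ_n = (τ₀μ₀ + τ_data·x̄)/(τ₀+τ_data), with τ₀=1/σ₀² and τ_data=n/σ².
Here τ₀ = 1/37.9 = 0.026385 and τ_data = 27/109.1 = 0.247479, so τ_n = 0.273864.
Rearranging for μ₀: μ₀ = (μ_n·τ_n − τ_data·x̄)/τ₀ = (-2.3382·0.273864 − 0.247479·-1.5) / 0.026385 = -0.269130/0.026385 ≈ -10.2.

μ₀ = -10.2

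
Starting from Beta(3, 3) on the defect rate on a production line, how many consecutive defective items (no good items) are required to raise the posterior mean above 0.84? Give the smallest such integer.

k = 13

After k defective items and 0 good items the posterior is Beta(3+k, 3), with mean (3+k)/(3+3+k).
Set (3+k)/(6+k) > 0.84 and solve: k > (0.84·6 − 3)/(1 − 0.84) = 12.750.
The smallest integer exceeding 12.750 is 13, and checking k=13: (16)/(19) = 0.8421 > 0.84.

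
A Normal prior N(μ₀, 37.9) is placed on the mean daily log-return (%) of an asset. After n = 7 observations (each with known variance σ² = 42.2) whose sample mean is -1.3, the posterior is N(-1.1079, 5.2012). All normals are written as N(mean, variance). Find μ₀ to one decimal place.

With known observation variance, the Normal–Normal posterior has precision τ_n = τ₀ + n/σ² and mean μ_n = (τ₀μ₀ + (n/σ²)x̄)/τ_n.
Here τ₀ = 1/37.9 = 0.026385 and τ_data = 7/42.2 = 0.165877, so τ_n = 0.192262.
Rearranging for μ₀: μ₀ = (μ_n·τ_n − τ_data·x̄)/τ₀ = (-1.1079·0.192262 − 0.165877·-1.3) / 0.026385 = 0.002633/0.026385 ≈ 0.1.

μ₀ = 0.1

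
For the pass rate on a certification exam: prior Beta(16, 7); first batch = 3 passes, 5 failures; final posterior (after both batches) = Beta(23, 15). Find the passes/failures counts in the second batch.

Because Beta–binomial updating is additive in the counts, the combined data contributed (α_post−α_prior, β_post−β_prior) successes and failures.
Total across both batches: 23−16=7 passes, 15−7=8 failures.
Subtract the first batch: 7−3=4 passes and 8−5=3 failures.

4 passes and 3 failures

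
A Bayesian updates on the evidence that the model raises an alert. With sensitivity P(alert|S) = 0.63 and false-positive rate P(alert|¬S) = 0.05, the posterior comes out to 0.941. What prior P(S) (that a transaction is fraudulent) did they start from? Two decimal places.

In odds form, posterior odds = prior odds × likelihood ratio, so prior odds = posterior odds ÷ LR.
Posterior odds = 0.941/(1−0.941) = 15.9492. LR = 0.63/0.05 = 12.6000.
Prior odds = 15.9492/12.6000 = 1.2658, so P(S) = 1.2658/(1+1.2658) ≈ 0.56.

P(S) = 0.56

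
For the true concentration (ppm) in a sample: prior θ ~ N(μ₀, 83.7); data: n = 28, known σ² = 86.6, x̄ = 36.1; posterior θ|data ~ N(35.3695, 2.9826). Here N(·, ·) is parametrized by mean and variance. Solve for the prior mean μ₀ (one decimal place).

The posterior mean is a precision-weighted average: μ_n = (τ₀μ₀ + τ_data·x̄)/(τ₀+τ_data), with τ₀=1/σ₀² and τ_data=n/σ².
Here τ₀ = 1/83.7 = 0.011947 and τ_data = 28/86.6 = 0.323326, so τ_n = 0.335273.
Rearranging for μ₀: μ₀ = (μ_n·τ_n − τ_data·x̄)/τ₀ = (35.3695·0.335273 − 0.323326·36.1) / 0.011947 = 0.186370/0.011947 ≈ 15.6.

μ₀ = 15.6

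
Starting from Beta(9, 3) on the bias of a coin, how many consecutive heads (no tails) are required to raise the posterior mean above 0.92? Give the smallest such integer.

k = 26

After k heads and 0 tails the posterior is Beta(9+k, 3), with mean (9+k)/(9+3+k).
Set (9+k)/(12+k) > 0.92 and solve: k > (0.92·12 − 9)/(1 − 0.92) = 25.500.
The smallest integer exceeding 25.500 is 26.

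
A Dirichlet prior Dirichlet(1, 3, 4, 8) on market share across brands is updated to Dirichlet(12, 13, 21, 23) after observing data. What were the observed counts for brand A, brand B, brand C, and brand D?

For a Dirichlet(α) prior with multinomial counts c, the posterior is Dirichlet(α + c) componentwise.
Counts are posterior − prior componentwise: 12−1=11, 13−3=10, 21−4=17, 23−8=15.

counts (11, 10, 17, 15)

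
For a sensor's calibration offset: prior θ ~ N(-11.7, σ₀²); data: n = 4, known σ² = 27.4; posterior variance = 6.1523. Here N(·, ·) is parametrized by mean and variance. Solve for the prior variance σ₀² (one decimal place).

σ₀² = 60.4

For the Normal–Normal model with known σ², precisions add: τ_n = τ₀ + n/σ².
So 1/σ₀² = 1/6.1523 − 4/27.4 = 0.162541 − 0.145985 = 0.016556.
Hence σ₀² = 1/0.016556 ≈ 60.4.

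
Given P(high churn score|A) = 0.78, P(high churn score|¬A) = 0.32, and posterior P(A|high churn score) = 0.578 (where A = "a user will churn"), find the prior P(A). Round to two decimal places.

Bayes' rule in odds form gives O(A|E) = O(A)·[P(E|A)/P(E|¬A)], hence O(A) = O(A|E)/LR.
Posterior odds = 0.578/(1−0.578) = 1.3697. LR = 0.78/0.32 = 2.4375.
Prior odds = 1.3697/2.4375 = 0.5619, so P(A) = 0.5619/(1+0.5619) ≈ 0.36.

P(A) = 0.36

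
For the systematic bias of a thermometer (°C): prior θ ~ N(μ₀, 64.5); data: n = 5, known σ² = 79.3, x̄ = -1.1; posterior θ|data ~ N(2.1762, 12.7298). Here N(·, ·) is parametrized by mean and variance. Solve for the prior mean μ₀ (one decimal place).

With known observation variance, the Normal–Normal posterior has precision τ_n = τ₀ + n/σ² and mean μ_n = (τ₀μ₀ + (n/σ²)x̄)/τ_n.
Here τ₀ = 1/64.5 = 0.015504 and τ_data = 5/79.3 = 0.063052, so τ_n = 0.078556.
Rearranging for μ₀: μ₀ = (μ_n·τ_n − τ_data·x̄)/τ₀ = (2.1762·0.078556 − 0.063052·-1.1) / 0.015504 = 0.240311/0.015504 ≈ 15.5.

μ₀ = 15.5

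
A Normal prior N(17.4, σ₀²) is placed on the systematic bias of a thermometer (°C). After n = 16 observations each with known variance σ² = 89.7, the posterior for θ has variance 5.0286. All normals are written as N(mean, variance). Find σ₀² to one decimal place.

σ₀² = 48.8

For the Normal–Normal model with known σ², precisions add: τ_n = τ₀ + n/σ².
So 1/σ₀² = 1/5.0286 − 16/89.7 = 0.198863 − 0.178372 = 0.020491.
Hence σ₀² = 1/0.020491 ≈ 48.8.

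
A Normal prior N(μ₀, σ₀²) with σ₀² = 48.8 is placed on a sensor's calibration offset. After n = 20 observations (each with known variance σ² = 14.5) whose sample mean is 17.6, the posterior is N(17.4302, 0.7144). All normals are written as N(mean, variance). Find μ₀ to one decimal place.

The posterior mean is a precision-weighted average: μ_n = (τ₀μ₀ + τ_data·x̄)/(τ₀+τ_data), with τ₀=1/σ₀² and τ_data=n/σ².
Here τ₀ = 1/48.8 = 0.020492 and τ_data = 20/14.5 = 1.379310, so τ_n = 1.399802.
Rearranging for μ₀: μ₀ = (μ_n·τ_n − τ_data·x̄)/τ₀ = (17.4302·1.399802 − 1.379310·17.6) / 0.020492 = 0.122973/0.020492 ≈ 6.0.

μ₀ = 6.0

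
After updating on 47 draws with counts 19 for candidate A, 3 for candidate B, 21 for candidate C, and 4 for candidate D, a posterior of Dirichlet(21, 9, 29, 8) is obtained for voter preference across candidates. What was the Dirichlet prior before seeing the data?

Dirichlet(2, 6, 8, 4)

For a Dirichlet(α) prior with multinomial counts c, the posterior is Dirichlet(α + c) componentwise.
Subtract each count from the matching posterior parameter: 21−19=2, 9−3=6, 29−21=8, 8−4=4.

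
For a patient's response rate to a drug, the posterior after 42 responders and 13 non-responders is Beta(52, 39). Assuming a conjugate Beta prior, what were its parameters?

Beta(10, 26)

Beta is conjugate to the binomial likelihood: posterior = Beta(a+s, b+f).
So a = 52 − 42 = 10 and b = 39 − 13 = 26.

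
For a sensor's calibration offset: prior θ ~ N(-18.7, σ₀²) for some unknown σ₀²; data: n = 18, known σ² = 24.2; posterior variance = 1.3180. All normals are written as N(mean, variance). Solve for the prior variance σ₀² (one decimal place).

σ₀² = 67.0

Posterior precision equals prior precision plus data precision: 1/σ_n² = 1/σ₀² + n/σ².
So 1/σ₀² = 1/1.3180 − 18/24.2 = 0.758725 − 0.743802 = 0.014923.
Hence σ₀² = 1/0.014923 ≈ 67.0.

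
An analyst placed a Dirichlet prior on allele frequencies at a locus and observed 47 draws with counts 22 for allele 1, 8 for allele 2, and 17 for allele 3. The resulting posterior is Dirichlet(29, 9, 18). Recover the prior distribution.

For a Dirichlet(α) prior with multinomial counts c, the posterior is Dirichlet(α + c) componentwise.
Subtract each count from the matching posterior parameter: 29−22=7, 9−8=1, 18−17=1.

Dirichlet(7, 1, 1)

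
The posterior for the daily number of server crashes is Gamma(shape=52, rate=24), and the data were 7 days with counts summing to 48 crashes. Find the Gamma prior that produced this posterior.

A Gamma(α, β) prior (rate parametrization) on a Poisson rate with n observations summing to S gives posterior Gamma(α+S, β+n).
So α = 52 − 48 = 4 and β = 24 − 7 = 17.

Gamma(shape=4, rate=17)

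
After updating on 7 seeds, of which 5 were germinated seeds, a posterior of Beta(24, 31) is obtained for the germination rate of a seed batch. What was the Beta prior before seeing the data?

Beta(19, 29)

A Beta(a, b) prior with s successes and f failures in binomial data gives a Beta(a+s, b+f) posterior.
Subtract the data counts: 24−5=19, 31−2=29.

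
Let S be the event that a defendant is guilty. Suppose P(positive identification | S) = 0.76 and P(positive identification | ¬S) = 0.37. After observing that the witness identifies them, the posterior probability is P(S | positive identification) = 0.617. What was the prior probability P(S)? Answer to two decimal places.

Bayes' rule in odds form gives O(S|E) = O(S)·[P(E|S)/P(E|¬S)], hence O(S) = O(S|E)/LR.
Posterior odds = 0.617/(1−0.617) = 1.6110. LR = 0.76/0.37 = 2.0541.
Prior odds = 1.6110/2.0541 = 0.7843, so P(S) = 0.7843/(1+0.7843) ≈ 0.44.

P(S) = 0.44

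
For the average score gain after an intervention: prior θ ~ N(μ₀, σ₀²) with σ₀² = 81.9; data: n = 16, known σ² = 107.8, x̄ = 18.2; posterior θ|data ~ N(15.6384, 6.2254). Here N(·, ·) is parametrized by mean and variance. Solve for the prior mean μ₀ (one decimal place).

The posterior mean is a precision-weighted average: μ_n = (τ₀μ₀ + τ_data·x̄)/(τ₀+τ_data), with τ₀=1/σ₀² and τ_data=n/σ².
Here τ₀ = 1/81.9 = 0.012210 and τ_data = 16/107.8 = 0.148423, so τ_n = 0.160633.
Rearranging for μ₀: μ₀ = (μ_n·τ_n − τ_data·x̄)/τ₀ = (15.6384·0.160633 − 0.148423·18.2) / 0.012210 = -0.189255/0.012210 ≈ -15.5.

μ₀ = -15.5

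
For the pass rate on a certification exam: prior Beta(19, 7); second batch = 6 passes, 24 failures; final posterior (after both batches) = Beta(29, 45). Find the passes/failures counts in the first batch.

4 passes and 14 failures

Sequential conjugate updates are equivalent to a single update on the pooled data, so total successes = posterior α − prior α and total failures = posterior β − prior β.
Total across both batches: 29−19=10 passes, 45−7=38 failures.
Subtract the second batch: 10−6=4 passes and 38−24=14 failures.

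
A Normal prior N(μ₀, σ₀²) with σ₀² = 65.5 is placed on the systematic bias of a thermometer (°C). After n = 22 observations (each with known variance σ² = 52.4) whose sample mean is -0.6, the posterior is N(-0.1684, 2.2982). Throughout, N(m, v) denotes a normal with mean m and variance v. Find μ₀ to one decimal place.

With known observation variance, the Normal–Normal posterior has precision τ_n = τ₀ + n/σ² and mean μ_n = (τ₀μ₀ + (n/σ²)x̄)/τ_n.
Here τ₀ = 1/65.5 = 0.015267 and τ_data = 22/52.4 = 0.419847, so τ_n = 0.435114.
Rearranging for μ₀: μ₀ = (μ_n·τ_n − τ_data·x̄)/τ₀ = (-0.1684·0.435114 − 0.419847·-0.6) / 0.015267 = 0.178635/0.015267 ≈ 11.7.

μ₀ = 11.7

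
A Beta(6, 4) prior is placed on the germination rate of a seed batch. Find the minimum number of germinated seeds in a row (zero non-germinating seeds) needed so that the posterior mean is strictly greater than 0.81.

k = 12

After k germinated seeds and 0 non-germinating seeds the posterior is Beta(6+k, 4), with mean (6+k)/(6+4+k).
Set (6+k)/(10+k) > 0.81 and solve: k > (0.81·10 − 6)/(1 − 0.81) = 11.053.
The smallest integer exceeding 11.053 is 12, and checking k=12: (18)/(22) = 0.8182 > 0.81.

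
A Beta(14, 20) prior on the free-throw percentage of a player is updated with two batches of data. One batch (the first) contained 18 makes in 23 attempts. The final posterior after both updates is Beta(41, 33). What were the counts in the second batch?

9 makes and 8 misses

Sequential conjugate updates are equivalent to a single update on the pooled data, so total successes = posterior α − prior α and total failures = posterior β − prior β.
Total across both batches: 41−14=27 makes, 33−20=13 misses.
Subtract the first batch: 27−18=9 makes and 13−5=8 misses.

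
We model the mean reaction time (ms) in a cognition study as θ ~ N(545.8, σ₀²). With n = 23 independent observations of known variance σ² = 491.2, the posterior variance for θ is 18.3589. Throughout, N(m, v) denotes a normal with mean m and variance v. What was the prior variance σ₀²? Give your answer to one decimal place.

σ₀² = 130.8

Posterior precision equals prior precision plus data precision: 1/σ_n² = 1/σ₀² + n/σ².
So 1/σ₀² = 1/18.3589 − 23/491.2 = 0.054469 − 0.046824 = 0.007645.
Hence σ₀² = 1/0.007645 ≈ 130.8.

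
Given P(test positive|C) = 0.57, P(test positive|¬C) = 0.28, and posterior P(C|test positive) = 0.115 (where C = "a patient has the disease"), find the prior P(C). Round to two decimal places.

P(C) = 0.06

Bayes' rule in odds form gives O(C|E) = O(C)·[P(E|C)/P(E|¬C)], hence O(C) = O(C|E)/LR.
Posterior odds = 0.115/(1−0.115) = 0.1299. LR = 0.57/0.28 = 2.0357.
Prior odds = 0.1299/2.0357 = 0.0638, so P(C) = 0.0638/(1+0.0638) ≈ 0.06.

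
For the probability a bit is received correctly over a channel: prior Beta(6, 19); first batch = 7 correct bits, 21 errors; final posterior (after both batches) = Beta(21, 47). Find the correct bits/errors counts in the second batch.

8 correct bits and 7 errors

Sequential conjugate updates are equivalent to a single update on the pooled data, so total successes = posterior α − prior α and total failures = posterior β − prior β.
Total across both batches: 21−6=15 correct bits, 47−19=28 errors.
Subtract the first batch: 15−7=8 correct bits and 28−21=7 errors.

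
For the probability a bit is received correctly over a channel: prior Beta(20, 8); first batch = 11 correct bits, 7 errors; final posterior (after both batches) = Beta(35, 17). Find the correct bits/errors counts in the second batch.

4 correct bits and 2 errors

Sequential conjugate updates are equivalent to a single update on the pooled data, so total successes = posterior α − prior α and total failures = posterior β − prior β.
Total across both batches: 35−20=15 correct bits, 17−8=9 errors.
Subtract the first batch: 15−11=4 correct bits and 9−7=2 errors.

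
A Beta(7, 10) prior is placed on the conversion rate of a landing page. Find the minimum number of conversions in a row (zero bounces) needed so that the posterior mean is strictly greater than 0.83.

After k conversions and 0 bounces the posterior is Beta(7+k, 10), with mean (7+k)/(7+10+k).
Set (7+k)/(17+k) > 0.83 and solve: k > (0.83·17 − 7)/(1 − 0.83) = 41.824.
The smallest integer exceeding 41.824 is 42, and checking k=42: (49)/(59) = 0.8305 > 0.83.

k = 42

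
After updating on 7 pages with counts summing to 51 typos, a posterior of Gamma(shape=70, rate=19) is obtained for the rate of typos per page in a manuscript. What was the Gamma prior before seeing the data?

Gamma–Poisson conjugacy: posterior shape = α + Σxᵢ, posterior rate = β + n.
So α = 70 − 51 = 19 and β = 19 − 7 = 12.

Gamma(shape=19, rate=12)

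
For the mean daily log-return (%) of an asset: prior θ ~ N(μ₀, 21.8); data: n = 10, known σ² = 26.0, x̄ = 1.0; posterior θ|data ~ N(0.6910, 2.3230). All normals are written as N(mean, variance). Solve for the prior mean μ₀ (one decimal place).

With known observation variance, the Normal–Normal posterior has precision τ_n = τ₀ + n/σ² and mean μ_n = (τ₀μ₀ + (n/σ²)x̄)/τ_n.
Here τ₀ = 1/21.8 = 0.045872 and τ_data = 10/26.0 = 0.384615, so τ_n = 0.430487.
Rearranging for μ₀: μ₀ = (μ_n·τ_n − τ_data·x̄)/τ₀ = (0.6910·0.430487 − 0.384615·1.0) / 0.045872 = -0.087148/0.045872 ≈ -1.9.

μ₀ = -1.9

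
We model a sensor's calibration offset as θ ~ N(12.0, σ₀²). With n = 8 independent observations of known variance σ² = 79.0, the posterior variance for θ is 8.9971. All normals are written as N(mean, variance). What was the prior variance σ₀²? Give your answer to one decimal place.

σ₀² = 101.2

Posterior precision equals prior precision plus data precision: 1/σ_n² = 1/σ₀² + n/σ².
So 1/σ₀² = 1/8.9971 − 8/79.0 = 0.111147 − 0.101266 = 0.009881.
Hence σ₀² = 1/0.009881 ≈ 101.2.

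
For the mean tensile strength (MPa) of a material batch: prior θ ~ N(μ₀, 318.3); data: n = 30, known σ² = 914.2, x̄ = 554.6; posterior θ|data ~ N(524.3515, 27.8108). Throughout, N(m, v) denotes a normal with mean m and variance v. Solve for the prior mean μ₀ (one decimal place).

μ₀ = 208.4

The posterior mean is a precision-weighted average: μ_n = (τ₀μ₀ + τ_data·x̄)/(τ₀+τ_data), with τ₀=1/σ₀² and τ_data=n/σ².
Here τ₀ = 1/318.3 = 0.003142 and τ_data = 30/914.2 = 0.032816, so τ_n = 0.035958.
Rearranging for μ₀: μ₀ = (μ_n·τ_n − τ_data·x̄)/τ₀ = (524.3515·0.035958 − 0.032816·554.6) / 0.003142 = 0.654878/0.003142 ≈ 208.4.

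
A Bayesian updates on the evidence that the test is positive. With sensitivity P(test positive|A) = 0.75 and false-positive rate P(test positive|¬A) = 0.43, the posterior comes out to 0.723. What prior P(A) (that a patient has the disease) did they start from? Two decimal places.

In odds form, posterior odds = prior odds × likelihood ratio, so prior odds = posterior odds ÷ LR.
Posterior odds = 0.723/(1−0.723) = 2.6101. LR = 0.75/0.43 = 1.7442.
Prior odds = 2.6101/1.7442 = 1.4964, so P(A) = 1.4964/(1+1.4964) ≈ 0.60.

P(A) = 0.60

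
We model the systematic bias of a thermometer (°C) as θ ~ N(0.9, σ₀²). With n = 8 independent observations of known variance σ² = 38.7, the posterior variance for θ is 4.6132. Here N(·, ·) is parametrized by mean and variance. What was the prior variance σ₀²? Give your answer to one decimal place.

For the Normal–Normal model with known σ², precisions add: τ_n = τ₀ + n/σ².
So 1/σ₀² = 1/4.6132 − 8/38.7 = 0.216769 − 0.206718 = 0.010051.
Hence σ₀² = 1/0.010051 ≈ 99.5.

σ₀² = 99.5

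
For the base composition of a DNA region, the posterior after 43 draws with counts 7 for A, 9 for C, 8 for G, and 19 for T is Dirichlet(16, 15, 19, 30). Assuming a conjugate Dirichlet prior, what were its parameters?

Dirichlet(9, 6, 11, 11)

For a Dirichlet(α) prior with multinomial counts c, the posterior is Dirichlet(α + c) componentwise.
Subtract each count from the matching posterior parameter: 16−7=9, 15−9=6, 19−8=11, 30−19=11.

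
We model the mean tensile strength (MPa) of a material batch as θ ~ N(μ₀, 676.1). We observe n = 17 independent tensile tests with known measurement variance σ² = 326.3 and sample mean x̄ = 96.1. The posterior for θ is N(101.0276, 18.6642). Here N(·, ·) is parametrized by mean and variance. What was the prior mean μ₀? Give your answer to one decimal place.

μ₀ = 274.6

The posterior mean is a precision-weighted average: μ_n = (τ₀μ₀ + τ_data·x̄)/(τ₀+τ_data), with τ₀=1/σ₀² and τ_data=n/σ².
Here τ₀ = 1/676.1 = 0.001479 and τ_data = 17/326.3 = 0.052099, so τ_n = 0.053578.
Rearranging for μ₀: μ₀ = (μ_n·τ_n − τ_data·x̄)/τ₀ = (101.0276·0.053578 − 0.052099·96.1) / 0.001479 = 0.406143/0.001479 ≈ 274.6.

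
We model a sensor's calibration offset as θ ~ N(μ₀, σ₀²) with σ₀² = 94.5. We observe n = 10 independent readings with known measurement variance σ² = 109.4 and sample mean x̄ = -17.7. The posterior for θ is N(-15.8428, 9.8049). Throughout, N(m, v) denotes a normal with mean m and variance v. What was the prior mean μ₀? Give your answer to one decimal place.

μ₀ = 0.2

The posterior mean is a precision-weighted average: μ_n = (τ₀μ₀ + τ_data·x̄)/(τ₀+τ_data), with τ₀=1/σ₀² and τ_data=n/σ².
Here τ₀ = 1/94.5 = 0.010582 and τ_data = 10/109.4 = 0.091408, so τ_n = 0.101990.
Rearranging for μ₀: μ₀ = (μ_n·τ_n − τ_data·x̄)/τ₀ = (-15.8428·0.101990 − 0.091408·-17.7) / 0.010582 = 0.002114/0.010582 ≈ 0.2.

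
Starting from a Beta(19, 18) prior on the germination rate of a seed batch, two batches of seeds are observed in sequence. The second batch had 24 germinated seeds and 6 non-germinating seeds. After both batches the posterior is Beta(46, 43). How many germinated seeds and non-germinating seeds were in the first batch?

3 germinated seeds and 19 non-germinating seeds

Because Beta–binomial updating is additive in the counts, the combined data contributed (α_post−α_prior, β_post−β_prior) successes and failures.
Total across both batches: 46−19=27 germinated seeds, 43−18=25 non-germinating seeds.
Subtract the second batch: 27−24=3 germinated seeds and 25−6=19 non-germinating seeds.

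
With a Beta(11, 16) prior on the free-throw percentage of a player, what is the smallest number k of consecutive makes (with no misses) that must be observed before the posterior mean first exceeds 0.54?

k = 8

After k makes and 0 misses the posterior is Beta(11+k, 16), with mean (11+k)/(11+16+k).
Set (11+k)/(27+k) > 0.54 and solve: k > (0.54·27 − 11)/(1 − 0.54) = 7.783.
The smallest integer exceeding 7.783 is 8, and checking k=8: (19)/(35) = 0.5429 > 0.54.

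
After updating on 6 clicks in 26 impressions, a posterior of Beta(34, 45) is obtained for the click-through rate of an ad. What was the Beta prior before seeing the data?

Beta(28, 25)

A Beta(a, b) prior with s successes and f failures in binomial data gives a Beta(a+s, b+f) posterior.
So a = 34 − 6 = 28 and b = 45 − 20 = 25.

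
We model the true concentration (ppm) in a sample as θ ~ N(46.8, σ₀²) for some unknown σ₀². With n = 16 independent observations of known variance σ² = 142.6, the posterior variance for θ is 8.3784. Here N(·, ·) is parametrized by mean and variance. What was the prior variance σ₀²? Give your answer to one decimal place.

For the Normal–Normal model with known σ², precisions add: τ_n = τ₀ + n/σ².
So 1/σ₀² = 1/8.3784 − 16/142.6 = 0.119355 − 0.112202 = 0.007153.
Hence σ₀² = 1/0.007153 ≈ 139.8.

σ₀² = 139.8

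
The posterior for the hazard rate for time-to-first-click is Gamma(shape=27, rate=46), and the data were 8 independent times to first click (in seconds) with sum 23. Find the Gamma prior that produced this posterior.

Gamma–exponential conjugacy: posterior shape = α + n, posterior rate = β + Σtᵢ.
So α = 27 − 8 = 19 and β = 46 − 23 = 23.

Gamma(shape=19, rate=23)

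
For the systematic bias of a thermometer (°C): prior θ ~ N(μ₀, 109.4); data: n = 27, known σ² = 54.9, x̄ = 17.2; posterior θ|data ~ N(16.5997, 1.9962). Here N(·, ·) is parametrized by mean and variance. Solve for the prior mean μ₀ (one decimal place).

μ₀ = -15.7

The posterior mean is a precision-weighted average: μ_n = (τ₀μ₀ + τ_data·x̄)/(τ₀+τ_data), with τ₀=1/σ₀² and τ_data=n/σ².
Here τ₀ = 1/109.4 = 0.009141 and τ_data = 27/54.9 = 0.491803, so τ_n = 0.500944.
Rearranging for μ₀: μ₀ = (μ_n·τ_n − τ_data·x̄)/τ₀ = (16.5997·0.500944 − 0.491803·17.2) / 0.009141 = -0.143491/0.009141 ≈ -15.7.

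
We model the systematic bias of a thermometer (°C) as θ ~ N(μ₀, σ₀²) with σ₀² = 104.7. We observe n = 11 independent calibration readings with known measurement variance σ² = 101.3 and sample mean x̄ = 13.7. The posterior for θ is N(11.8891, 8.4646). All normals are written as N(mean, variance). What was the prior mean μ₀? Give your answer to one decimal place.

μ₀ = -8.7

With known observation variance, the Normal–Normal posterior has precision τ_n = τ₀ + n/σ² and mean μ_n = (τ₀μ₀ + (n/σ²)x̄)/τ_n.
Here τ₀ = 1/104.7 = 0.009551 and τ_data = 11/101.3 = 0.108588, so τ_n = 0.118139.
Rearranging for μ₀: μ₀ = (μ_n·τ_n − τ_data·x̄)/τ₀ = (11.8891·0.118139 − 0.108588·13.7) / 0.009551 = -0.083089/0.009551 ≈ -8.7.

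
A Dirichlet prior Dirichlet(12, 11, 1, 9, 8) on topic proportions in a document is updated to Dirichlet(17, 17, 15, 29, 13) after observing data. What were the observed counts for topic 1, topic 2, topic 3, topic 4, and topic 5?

counts (5, 6, 14, 20, 5)

For a Dirichlet(α) prior with multinomial counts c, the posterior is Dirichlet(α + c) componentwise.
Counts are posterior − prior componentwise: 17−12=5, 17−11=6, 15−1=14, 29−9=20, 13−8=5.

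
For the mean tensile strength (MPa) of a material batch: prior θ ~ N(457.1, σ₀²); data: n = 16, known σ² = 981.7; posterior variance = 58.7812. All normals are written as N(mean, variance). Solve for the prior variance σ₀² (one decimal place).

σ₀² = 1400.6

Posterior precision equals prior precision plus data precision: 1/σ_n² = 1/σ₀² + n/σ².
So 1/σ₀² = 1/58.7812 − 16/981.7 = 0.017012 − 0.016298 = 0.000714.
Hence σ₀² = 1/0.000714 ≈ 1400.6.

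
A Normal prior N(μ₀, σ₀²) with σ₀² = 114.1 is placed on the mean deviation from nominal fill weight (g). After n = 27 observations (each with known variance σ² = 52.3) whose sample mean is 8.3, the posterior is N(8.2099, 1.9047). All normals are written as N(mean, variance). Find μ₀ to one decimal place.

The posterior mean is a precision-weighted average: μ_n = (τ₀μ₀ + τ_data·x̄)/(τ₀+τ_data), with τ₀=1/σ₀² and τ_data=n/σ².
Here τ₀ = 1/114.1 = 0.008764 and τ_data = 27/52.3 = 0.516252, so τ_n = 0.525016.
Rearranging for μ₀: μ₀ = (μ_n·τ_n − τ_data·x̄)/τ₀ = (8.2099·0.525016 − 0.516252·8.3) / 0.008764 = 0.025437/0.008764 ≈ 2.9.

μ₀ = 2.9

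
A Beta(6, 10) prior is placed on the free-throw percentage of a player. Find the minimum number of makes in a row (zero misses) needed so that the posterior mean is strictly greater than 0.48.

After k makes and 0 misses the posterior is Beta(6+k, 10), with mean (6+k)/(6+10+k).
Set (6+k)/(16+k) > 0.48 and solve: k > (0.48·16 − 6)/(1 − 0.48) = 3.231.
The smallest integer exceeding 3.231 is 4, and checking k=4: (10)/(20) = 0.5000 > 0.48.

k = 4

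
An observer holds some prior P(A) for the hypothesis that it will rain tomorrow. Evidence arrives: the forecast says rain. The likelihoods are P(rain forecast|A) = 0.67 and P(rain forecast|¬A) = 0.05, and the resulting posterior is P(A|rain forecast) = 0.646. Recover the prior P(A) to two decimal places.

P(A) = 0.12

Bayes' rule in odds form gives O(A|E) = O(A)·[P(E|A)/P(E|¬A)], hence O(A) = O(A|E)/LR.
Posterior odds = 0.646/(1−0.646) = 1.8249. LR = 0.67/0.05 = 13.4000.
Prior odds = 1.8249/13.4000 = 0.1362, so P(A) = 0.1362/(1+0.1362) ≈ 0.12.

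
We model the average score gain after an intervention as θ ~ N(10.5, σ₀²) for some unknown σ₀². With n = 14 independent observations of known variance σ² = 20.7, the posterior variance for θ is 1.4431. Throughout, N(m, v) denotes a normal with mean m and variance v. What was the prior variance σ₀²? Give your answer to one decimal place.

Posterior precision equals prior precision plus data precision: 1/σ_n² = 1/σ₀² + n/σ².
So 1/σ₀² = 1/1.4431 − 14/20.7 = 0.692953 − 0.676329 = 0.016624.
Hence σ₀² = 1/0.016624 ≈ 60.2.

σ₀² = 60.2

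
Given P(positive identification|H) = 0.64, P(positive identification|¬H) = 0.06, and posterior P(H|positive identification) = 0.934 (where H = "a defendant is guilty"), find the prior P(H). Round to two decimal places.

In odds form, posterior odds = prior odds × likelihood ratio, so prior odds = posterior odds ÷ LR.
Posterior odds = 0.934/(1−0.934) = 14.1515. LR = 0.64/0.06 = 10.6667.
Prior odds = 14.1515/10.6667 = 1.3267, so P(H) = 1.3267/(1+1.3267) ≈ 0.57.

P(H) = 0.57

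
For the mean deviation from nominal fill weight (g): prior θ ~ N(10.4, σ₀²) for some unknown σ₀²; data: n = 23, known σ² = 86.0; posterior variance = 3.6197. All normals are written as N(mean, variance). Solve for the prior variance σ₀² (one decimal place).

σ₀² = 113.3

Posterior precision equals prior precision plus data precision: 1/σ_n² = 1/σ₀² + n/σ².
So 1/σ₀² = 1/3.6197 − 23/86.0 = 0.276266 − 0.267442 = 0.008824.
Hence σ₀² = 1/0.008824 ≈ 113.3.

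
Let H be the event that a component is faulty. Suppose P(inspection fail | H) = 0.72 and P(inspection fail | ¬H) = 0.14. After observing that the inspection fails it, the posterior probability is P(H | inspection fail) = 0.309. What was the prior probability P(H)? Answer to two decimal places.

In odds form, posterior odds = prior odds × likelihood ratio, so prior odds = posterior odds ÷ LR.
Posterior odds = 0.309/(1−0.309) = 0.4472. LR = 0.72/0.14 = 5.1429.
Prior odds = 0.4472/5.1429 = 0.0870, so P(H) = 0.0870/(1+0.0870) ≈ 0.08.

P(H) = 0.08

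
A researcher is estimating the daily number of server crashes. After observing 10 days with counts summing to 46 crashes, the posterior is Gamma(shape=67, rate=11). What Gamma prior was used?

Gamma(shape=21, rate=1)

Gamma–Poisson conjugacy: posterior shape = α + Σxᵢ, posterior rate = β + n.
So α = 67 − 46 = 21 and β = 11 − 10 = 1.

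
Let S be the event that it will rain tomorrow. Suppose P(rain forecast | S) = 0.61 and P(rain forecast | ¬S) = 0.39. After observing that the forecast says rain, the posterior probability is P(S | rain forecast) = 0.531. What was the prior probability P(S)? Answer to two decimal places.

P(S) = 0.42

In odds form, posterior odds = prior odds × likelihood ratio, so prior odds = posterior odds ÷ LR.
Posterior odds = 0.531/(1−0.531) = 1.1322. LR = 0.61/0.39 = 1.5641.
Prior odds = 1.1322/1.5641 = 0.7239, so P(S) = 0.7239/(1+0.7239) ≈ 0.42.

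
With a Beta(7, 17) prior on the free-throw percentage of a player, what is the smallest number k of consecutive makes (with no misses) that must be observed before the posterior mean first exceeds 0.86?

After k makes and 0 misses the posterior is Beta(7+k, 17), with mean (7+k)/(7+17+k).
Set (7+k)/(24+k) > 0.86 and solve: k > (0.86·24 − 7)/(1 − 0.86) = 97.429.
The smallest integer exceeding 97.429 is 98, and checking k=98: (105)/(122) = 0.8607 > 0.86.

k = 98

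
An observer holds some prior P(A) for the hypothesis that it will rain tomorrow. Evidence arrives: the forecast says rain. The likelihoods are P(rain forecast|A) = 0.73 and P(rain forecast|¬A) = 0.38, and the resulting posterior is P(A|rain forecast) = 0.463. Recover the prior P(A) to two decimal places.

Bayes' rule in odds form gives O(A|E) = O(A)·[P(E|A)/P(E|¬A)], hence O(A) = O(A|E)/LR.
Posterior odds = 0.463/(1−0.463) = 0.8622. LR = 0.73/0.38 = 1.9211.
Prior odds = 0.8622/1.9211 = 0.4488, so P(A) = 0.4488/(1+0.4488) ≈ 0.31.

P(A) = 0.31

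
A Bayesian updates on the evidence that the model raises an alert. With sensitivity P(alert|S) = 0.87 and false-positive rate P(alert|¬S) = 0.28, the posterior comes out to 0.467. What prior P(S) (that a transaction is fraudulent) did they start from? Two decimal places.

P(S) = 0.22

Bayes' rule in odds form gives O(S|E) = O(S)·[P(E|S)/P(E|¬S)], hence O(S) = O(S|E)/LR.
Posterior odds = 0.467/(1−0.467) = 0.8762. LR = 0.87/0.28 = 3.1071.
Prior odds = 0.8762/3.1071 = 0.2820, so P(S) = 0.2820/(1+0.2820) ≈ 0.22.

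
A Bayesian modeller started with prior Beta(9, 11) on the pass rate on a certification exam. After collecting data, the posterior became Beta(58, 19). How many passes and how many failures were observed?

49 passes and 8 failures

Under Beta–binomial conjugacy the posterior parameters are (α+s, β+f).
Match parameters: s=58−9=49, f=19−11=8.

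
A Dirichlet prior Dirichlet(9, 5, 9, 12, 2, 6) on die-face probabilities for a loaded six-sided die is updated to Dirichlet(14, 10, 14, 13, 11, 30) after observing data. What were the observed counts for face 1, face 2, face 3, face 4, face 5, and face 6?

For a Dirichlet(α) prior with multinomial counts c, the posterior is Dirichlet(α + c) componentwise.
Counts are posterior − prior componentwise: 14−9=5, 10−5=5, 14−9=5, 13−12=1, 11−2=9, 30−6=24.

counts (5, 5, 5, 1, 9, 24)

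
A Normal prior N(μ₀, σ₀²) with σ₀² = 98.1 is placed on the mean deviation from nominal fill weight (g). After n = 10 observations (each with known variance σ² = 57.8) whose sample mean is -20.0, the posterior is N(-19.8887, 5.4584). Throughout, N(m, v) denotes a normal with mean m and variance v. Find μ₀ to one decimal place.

μ₀ = -18.0

The posterior mean is a precision-weighted average: μ_n = (τ₀μ₀ + τ_data·x̄)/(τ₀+τ_data), with τ₀=1/σ₀² and τ_data=n/σ².
Here τ₀ = 1/98.1 = 0.010194 and τ_data = 10/57.8 = 0.173010, so τ_n = 0.183204.
Rearranging for μ₀: μ₀ = (μ_n·τ_n − τ_data·x̄)/τ₀ = (-19.8887·0.183204 − 0.173010·-20.0) / 0.010194 = -0.183489/0.010194 ≈ -18.0.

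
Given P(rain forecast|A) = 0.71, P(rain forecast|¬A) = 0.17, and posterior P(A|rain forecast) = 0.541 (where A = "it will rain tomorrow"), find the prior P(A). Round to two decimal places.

Bayes' rule in odds form gives O(A|E) = O(A)·[P(E|A)/P(E|¬A)], hence O(A) = O(A|E)/LR.
Posterior odds = 0.541/(1−0.541) = 1.1786. LR = 0.71/0.17 = 4.1765.
Prior odds = 1.1786/4.1765 = 0.2822, so P(A) = 0.2822/(1+0.2822) ≈ 0.22.

P(A) = 0.22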